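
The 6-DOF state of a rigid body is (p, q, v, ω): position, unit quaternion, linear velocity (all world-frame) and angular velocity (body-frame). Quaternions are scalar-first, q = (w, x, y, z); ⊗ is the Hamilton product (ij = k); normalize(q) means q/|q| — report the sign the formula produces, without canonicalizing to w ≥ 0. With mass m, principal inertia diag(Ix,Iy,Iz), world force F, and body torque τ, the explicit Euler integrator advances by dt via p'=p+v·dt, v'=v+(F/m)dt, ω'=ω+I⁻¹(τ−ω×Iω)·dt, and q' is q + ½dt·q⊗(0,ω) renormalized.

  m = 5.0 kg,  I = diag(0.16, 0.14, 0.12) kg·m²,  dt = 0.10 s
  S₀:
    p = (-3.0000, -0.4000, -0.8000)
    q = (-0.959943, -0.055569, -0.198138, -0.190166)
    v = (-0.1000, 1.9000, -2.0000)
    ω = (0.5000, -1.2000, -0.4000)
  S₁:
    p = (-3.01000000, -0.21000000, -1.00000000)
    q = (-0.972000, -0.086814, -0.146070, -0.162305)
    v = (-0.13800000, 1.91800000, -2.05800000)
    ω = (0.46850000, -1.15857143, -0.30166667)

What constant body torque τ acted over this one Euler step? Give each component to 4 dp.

τ = (-0.0600, 0.0500, 0.1300)

ω₁ − ω₀ = (-0.03150000, 0.04142857, 0.09833333)
gyro term ω₀×Iω₀ = (-0.0096, -0.0080, 0.0120)
applied torque τ = (-0.0600, 0.0500, 0.1300)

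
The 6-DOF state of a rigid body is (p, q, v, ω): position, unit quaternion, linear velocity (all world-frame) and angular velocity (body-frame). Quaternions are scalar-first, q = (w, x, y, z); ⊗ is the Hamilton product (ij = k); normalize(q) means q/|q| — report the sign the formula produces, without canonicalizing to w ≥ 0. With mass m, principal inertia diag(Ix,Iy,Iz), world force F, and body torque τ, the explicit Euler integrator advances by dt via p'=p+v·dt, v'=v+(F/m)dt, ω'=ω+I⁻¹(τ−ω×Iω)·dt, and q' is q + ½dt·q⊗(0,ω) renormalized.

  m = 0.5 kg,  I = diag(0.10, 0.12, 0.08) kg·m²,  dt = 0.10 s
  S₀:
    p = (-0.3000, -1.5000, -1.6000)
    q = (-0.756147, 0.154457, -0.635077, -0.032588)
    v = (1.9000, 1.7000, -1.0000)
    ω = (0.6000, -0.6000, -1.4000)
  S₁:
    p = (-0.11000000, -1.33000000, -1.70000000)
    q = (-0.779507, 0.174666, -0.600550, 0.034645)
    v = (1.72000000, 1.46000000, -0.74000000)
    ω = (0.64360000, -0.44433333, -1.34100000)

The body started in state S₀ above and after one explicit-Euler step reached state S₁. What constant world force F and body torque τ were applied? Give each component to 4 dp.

ω₁ − ω₀ = (0.04360000, 0.15566667, 0.05900000)
gyro term ω₀×Iω₀ = (-0.0336, -0.0168, -0.0072)
applied torque τ = (0.0100, 0.1700, 0.0400)
v₁ − v₀ = (-0.18000000, -0.24000000, 0.26000000)
applied force F = (-0.9000, -1.2000, 1.3000)

F = (-0.9000, -1.2000, 1.3000)
τ = (0.0100, 0.1700, 0.0400)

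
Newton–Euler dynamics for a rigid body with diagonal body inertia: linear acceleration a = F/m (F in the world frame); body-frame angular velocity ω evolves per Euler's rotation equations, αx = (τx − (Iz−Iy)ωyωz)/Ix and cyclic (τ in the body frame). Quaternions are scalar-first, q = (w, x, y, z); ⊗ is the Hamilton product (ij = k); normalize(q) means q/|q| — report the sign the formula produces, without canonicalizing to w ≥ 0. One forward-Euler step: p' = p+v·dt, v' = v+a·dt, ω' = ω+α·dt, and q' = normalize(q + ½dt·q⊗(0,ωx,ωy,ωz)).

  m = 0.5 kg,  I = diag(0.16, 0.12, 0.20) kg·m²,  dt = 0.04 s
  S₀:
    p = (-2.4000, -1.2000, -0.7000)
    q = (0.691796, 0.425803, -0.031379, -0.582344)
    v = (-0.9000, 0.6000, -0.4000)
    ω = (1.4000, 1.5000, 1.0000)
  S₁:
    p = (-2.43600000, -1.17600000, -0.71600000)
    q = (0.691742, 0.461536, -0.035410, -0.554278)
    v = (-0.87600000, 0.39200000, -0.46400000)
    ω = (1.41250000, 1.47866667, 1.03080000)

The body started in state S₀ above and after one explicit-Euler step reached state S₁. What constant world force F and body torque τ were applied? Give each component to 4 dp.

Δω = ω₁−ω₀ = (0.01250000, -0.02133333, 0.03080000)
gyro term ω₀×Iω₀ = (0.1200, -0.0560, -0.0840)
I·α + gyro = (0.1700, -0.1200, 0.0700)
v₁ − v₀ = (0.02400000, -0.20800000, -0.06400000)
m·(v₁−v₀)/dt = (0.3000, -2.6000, -0.8000)

F = (0.3000, -2.6000, -0.8000)
τ = (0.1700, -0.1200, 0.0700)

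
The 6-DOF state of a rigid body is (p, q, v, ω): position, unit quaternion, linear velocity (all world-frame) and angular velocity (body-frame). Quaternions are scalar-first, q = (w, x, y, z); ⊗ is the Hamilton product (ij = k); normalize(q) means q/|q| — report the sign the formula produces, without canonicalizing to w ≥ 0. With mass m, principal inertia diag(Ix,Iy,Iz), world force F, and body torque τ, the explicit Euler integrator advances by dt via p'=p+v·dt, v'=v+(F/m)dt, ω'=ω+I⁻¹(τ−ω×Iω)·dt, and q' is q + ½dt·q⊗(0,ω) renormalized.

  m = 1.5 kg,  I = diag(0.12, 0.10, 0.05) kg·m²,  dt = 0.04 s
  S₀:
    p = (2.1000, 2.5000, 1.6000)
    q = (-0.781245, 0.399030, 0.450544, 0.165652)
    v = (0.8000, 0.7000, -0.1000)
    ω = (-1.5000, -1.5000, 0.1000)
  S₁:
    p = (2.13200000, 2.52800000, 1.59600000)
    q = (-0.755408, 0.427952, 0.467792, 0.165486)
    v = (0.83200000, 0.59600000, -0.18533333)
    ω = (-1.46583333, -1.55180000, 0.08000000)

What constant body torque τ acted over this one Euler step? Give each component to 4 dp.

ω₁ − ω₀ = (0.03416667, -0.05180000, -0.02000000)
ω₀×(Iω₀) = (0.0075, -0.0105, -0.0450)
I·α + gyro = (0.1100, -0.1400, -0.0700)

τ = (0.1100, -0.1400, -0.0700)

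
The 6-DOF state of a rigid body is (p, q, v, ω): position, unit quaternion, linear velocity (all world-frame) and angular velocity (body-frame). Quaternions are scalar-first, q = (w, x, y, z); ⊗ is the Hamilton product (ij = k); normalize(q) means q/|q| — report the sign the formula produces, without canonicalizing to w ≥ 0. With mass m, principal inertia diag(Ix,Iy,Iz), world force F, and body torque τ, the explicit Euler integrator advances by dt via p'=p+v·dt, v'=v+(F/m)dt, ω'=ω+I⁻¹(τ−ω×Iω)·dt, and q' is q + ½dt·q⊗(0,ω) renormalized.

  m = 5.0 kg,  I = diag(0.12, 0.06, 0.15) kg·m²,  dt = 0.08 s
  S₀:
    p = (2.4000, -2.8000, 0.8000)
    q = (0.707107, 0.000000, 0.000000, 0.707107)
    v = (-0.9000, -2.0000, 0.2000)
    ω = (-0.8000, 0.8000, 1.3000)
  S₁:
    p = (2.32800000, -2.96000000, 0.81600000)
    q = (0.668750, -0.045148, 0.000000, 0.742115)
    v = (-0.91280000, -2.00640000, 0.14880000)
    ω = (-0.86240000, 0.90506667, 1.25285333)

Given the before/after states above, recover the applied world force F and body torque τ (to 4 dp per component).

ω₁ − ω₀ = (-0.06240000, 0.10506667, -0.04714667)
τ = I·(Δω/dt) + ω₀×(Iω₀) = (0.0000, 0.1100, -0.0500)
velocity change Δv = (-0.01280000, -0.00640000, -0.05120000)
F = m·Δv/dt = (-0.8000, -0.4000, -3.2000)

F = (-0.8000, -0.4000, -3.2000)
τ = (0.0000, 0.1100, -0.0500)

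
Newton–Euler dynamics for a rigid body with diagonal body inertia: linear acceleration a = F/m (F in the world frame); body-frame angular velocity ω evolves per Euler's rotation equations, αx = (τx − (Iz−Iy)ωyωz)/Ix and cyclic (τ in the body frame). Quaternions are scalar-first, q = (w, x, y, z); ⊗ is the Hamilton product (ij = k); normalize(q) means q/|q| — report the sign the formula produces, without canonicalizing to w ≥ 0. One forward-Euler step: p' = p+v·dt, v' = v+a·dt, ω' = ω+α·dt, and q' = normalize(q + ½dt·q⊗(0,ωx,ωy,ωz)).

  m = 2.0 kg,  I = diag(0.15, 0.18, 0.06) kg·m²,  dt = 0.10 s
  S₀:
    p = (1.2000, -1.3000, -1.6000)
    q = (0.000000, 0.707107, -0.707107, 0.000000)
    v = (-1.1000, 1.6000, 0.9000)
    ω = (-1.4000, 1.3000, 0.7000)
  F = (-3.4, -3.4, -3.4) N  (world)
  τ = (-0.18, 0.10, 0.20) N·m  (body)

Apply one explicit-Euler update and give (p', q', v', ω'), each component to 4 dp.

ω×(Iω) gyroscopic = (-0.1092, -0.0882, -0.0546)
angular accel α = (-0.4720, 1.0456, 4.2433)
ω' = ω + α·dt = (-1.4472, 1.4046, 1.1243)
Hamilton product q⊗(0,ω) = (1.9091889, -0.4949749, -0.4949749, -0.0707107)
q + ½dt·q⊗(0,ω), renormalized = (0.0950, 0.6789, -0.7281, -0.0035)
new position p' = (1.0900, -1.1400, -1.5100)
v + (F/m)dt = (-1.2700, 1.4300, 0.7300)

p' = (1.0900, -1.1400, -1.5100)
q' = (0.0950, 0.6789, -0.7281, -0.0035)
v' = (-1.2700, 1.4300, 0.7300)
ω' = (-1.4472, 1.4046, 1.1243)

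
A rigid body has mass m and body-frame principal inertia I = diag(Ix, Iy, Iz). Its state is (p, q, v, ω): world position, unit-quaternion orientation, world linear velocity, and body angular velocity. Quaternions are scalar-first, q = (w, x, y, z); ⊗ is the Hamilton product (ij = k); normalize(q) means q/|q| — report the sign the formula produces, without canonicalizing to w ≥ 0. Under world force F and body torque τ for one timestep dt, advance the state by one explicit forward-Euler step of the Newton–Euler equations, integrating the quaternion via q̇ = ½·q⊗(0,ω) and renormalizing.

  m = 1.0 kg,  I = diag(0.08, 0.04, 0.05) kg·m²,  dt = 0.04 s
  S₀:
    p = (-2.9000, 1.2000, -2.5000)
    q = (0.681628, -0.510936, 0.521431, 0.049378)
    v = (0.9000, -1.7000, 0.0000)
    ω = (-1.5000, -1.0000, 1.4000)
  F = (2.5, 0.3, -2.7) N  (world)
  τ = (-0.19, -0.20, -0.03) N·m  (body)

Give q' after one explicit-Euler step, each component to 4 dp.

Hamilton product q⊗(0,ω) = (-0.3141022, -0.2430606, -0.0403846, 2.2473617)
updated quaternion q' = (0.6746, -0.5153, 0.5201, 0.0942)

q' = (0.6746, -0.5153, 0.5201, 0.0942)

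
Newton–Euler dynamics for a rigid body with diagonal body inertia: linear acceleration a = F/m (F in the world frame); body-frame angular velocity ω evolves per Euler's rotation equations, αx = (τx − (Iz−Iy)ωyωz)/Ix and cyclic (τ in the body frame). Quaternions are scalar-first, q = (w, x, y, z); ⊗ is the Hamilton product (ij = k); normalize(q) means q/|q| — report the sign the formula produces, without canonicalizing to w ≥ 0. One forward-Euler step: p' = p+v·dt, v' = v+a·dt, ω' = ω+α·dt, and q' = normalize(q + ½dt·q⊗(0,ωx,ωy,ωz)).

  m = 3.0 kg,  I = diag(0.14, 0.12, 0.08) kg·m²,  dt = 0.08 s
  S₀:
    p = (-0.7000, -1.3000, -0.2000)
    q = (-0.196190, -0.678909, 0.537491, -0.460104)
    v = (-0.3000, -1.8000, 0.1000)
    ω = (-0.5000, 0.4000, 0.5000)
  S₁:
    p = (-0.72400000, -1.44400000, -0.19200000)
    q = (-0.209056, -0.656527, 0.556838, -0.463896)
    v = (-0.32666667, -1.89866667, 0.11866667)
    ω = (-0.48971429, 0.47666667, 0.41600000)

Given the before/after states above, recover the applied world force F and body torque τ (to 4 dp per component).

velocity change Δv = (-0.02666667, -0.09866667, 0.01866667)
applied force F = (-1.0000, -3.7000, 0.7000)
Δω = ω₁−ω₀ = (0.01028571, 0.07666667, -0.08400000)
I·α + gyro = (0.0100, 0.1000, -0.0800)

F = (-1.0000, -3.7000, 0.7000)
τ = (0.0100, 0.1000, -0.0800)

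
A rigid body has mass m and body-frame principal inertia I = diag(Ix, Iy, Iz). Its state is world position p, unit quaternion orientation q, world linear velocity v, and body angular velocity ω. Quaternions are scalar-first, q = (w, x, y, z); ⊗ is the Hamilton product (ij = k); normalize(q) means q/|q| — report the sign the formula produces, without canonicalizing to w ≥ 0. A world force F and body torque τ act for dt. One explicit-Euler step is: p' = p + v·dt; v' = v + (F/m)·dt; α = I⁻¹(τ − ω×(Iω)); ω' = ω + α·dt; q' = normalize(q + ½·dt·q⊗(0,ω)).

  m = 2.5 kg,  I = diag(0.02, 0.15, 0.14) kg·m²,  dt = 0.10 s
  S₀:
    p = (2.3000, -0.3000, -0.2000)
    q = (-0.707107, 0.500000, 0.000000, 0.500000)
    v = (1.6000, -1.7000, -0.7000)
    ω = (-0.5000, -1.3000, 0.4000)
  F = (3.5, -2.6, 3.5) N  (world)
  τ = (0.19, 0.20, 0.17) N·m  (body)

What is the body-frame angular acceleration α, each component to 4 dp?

α = (9.2400, 1.1733, 0.6107)

ω×(Iω) gyroscopic = (0.0052, 0.0240, 0.0845)
α = I⁻¹(τ − ω×Iω) = (9.2400, 1.1733, 0.6107)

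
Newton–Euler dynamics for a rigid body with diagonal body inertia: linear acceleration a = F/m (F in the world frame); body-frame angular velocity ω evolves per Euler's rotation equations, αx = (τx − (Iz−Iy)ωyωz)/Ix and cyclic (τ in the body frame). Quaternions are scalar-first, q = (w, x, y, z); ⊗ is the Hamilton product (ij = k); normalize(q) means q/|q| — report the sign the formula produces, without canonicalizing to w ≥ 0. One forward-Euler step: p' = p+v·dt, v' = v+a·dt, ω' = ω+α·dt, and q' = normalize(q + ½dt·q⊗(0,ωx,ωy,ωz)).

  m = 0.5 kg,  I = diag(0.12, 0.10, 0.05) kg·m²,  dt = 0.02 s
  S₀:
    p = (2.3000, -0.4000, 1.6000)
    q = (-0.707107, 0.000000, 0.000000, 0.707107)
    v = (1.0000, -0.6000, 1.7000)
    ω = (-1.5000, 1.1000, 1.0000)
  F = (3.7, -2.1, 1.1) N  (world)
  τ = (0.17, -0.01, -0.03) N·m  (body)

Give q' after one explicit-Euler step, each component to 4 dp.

q' = (-0.7140, 0.0028, -0.0184, 0.6999)

2q̇ = q⊗(0,ω) = (-0.7071070, 0.2828428, -1.8384782, -0.7071070)
q' = normalize(q + ½dt·q⊗(0,ω)) = (-0.7140, 0.0028, -0.0184, 0.6999)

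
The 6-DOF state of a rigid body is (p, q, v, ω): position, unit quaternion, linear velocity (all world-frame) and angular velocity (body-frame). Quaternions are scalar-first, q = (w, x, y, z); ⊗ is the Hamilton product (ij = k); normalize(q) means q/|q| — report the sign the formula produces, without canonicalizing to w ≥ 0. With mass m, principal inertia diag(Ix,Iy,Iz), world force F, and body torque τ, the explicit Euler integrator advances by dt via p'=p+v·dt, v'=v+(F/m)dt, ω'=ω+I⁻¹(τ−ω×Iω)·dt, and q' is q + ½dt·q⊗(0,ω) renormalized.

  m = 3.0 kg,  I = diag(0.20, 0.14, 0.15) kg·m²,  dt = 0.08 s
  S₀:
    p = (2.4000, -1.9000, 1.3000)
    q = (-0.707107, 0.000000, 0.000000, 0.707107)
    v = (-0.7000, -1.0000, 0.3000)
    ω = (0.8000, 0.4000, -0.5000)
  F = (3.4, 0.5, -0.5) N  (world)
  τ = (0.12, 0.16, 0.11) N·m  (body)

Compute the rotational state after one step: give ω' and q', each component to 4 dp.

ω×(Iω) gyroscopic = (-0.0020, -0.0200, -0.0192)
α = I⁻¹(τ − ω×Iω) = (0.6100, 1.2857, 0.8613)
ω' = ω + α·dt = (0.8488, 0.5029, -0.4311)
Hamilton product q⊗(0,ω) = (0.3535535, -0.8485284, 0.2828428, 0.3535535)
q + ½dt·q⊗(0,ω), renormalized = (-0.6924, -0.0339, 0.0113, 0.7206)

ω' = (0.8488, 0.5029, -0.4311)
q' = (-0.6924, -0.0339, 0.0113, 0.7206)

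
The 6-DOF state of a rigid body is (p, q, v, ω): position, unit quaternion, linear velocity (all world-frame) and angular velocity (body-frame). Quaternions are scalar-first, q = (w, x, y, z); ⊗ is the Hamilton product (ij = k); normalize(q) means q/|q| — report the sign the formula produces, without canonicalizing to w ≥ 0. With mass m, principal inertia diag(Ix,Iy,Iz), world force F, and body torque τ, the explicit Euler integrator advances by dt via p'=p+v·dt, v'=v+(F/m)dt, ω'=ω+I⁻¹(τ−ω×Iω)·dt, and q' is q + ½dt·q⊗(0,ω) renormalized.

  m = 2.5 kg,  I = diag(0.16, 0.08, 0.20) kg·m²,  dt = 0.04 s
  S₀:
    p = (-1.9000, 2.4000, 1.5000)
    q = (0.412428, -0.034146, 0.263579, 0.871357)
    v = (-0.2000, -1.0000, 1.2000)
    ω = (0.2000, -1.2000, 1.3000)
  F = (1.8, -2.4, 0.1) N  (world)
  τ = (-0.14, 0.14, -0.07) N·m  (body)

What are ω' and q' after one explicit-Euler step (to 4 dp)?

gyro term ω×Iω = (-0.1872, -0.0104, 0.0192)
(τ − ω×Iω)/I = (0.2950, 1.8800, -0.4460)
ω' = ω + α·dt = (0.2118, -1.1248, 1.2822)
2q̇ = q⊗(0,ω) = (-0.8096401, 1.4707667, -0.2762524, 0.5244158)
updated quaternion q' = (0.3960, -0.0047, 0.2579, 0.8813)

ω' = (0.2118, -1.1248, 1.2822)
q' = (0.3960, -0.0047, 0.2579, 0.8813)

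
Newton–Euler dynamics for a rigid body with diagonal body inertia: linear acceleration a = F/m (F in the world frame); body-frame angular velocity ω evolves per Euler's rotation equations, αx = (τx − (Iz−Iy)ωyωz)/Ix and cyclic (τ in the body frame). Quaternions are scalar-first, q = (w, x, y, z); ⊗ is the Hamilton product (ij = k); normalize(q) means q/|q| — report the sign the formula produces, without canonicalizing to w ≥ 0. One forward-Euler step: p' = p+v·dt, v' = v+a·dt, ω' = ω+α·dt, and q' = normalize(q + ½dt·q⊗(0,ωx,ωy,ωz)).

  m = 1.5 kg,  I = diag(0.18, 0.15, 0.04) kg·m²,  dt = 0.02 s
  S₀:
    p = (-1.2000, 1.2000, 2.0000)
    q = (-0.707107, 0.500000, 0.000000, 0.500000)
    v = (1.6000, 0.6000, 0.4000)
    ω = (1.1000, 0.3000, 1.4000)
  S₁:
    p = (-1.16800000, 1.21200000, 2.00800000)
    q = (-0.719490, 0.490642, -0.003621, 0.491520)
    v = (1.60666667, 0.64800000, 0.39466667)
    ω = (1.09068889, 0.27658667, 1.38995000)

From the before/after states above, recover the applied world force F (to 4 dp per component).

velocity change Δv = (0.00666667, 0.04800000, -0.00533333)
m·(v₁−v₀)/dt = (0.5000, 3.6000, -0.4000)

F = (0.5000, 3.6000, -0.4000)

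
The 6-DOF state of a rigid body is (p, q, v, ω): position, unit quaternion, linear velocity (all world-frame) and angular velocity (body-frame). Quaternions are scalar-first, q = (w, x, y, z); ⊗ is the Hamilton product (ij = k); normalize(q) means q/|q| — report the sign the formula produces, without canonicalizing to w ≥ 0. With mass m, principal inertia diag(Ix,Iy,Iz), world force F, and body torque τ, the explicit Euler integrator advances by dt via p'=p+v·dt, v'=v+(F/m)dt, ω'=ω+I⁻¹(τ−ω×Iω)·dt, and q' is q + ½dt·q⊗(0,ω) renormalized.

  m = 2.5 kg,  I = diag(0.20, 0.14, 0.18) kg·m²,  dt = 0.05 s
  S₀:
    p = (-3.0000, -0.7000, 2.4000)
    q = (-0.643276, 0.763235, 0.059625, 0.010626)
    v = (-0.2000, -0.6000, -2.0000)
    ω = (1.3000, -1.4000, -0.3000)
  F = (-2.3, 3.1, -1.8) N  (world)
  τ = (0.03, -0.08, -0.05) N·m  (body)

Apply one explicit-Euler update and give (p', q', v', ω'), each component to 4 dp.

a = F/m = (-0.9200, 1.2400, -0.7200)
p + v·dt = (-3.0100, -0.7300, 2.3000)
new velocity v' = (-0.2460, -0.5380, -2.0360)
ω×(Iω) gyroscopic = (0.0168, -0.0078, 0.1092)
angular accel α = (0.0660, -0.5157, -0.8844)
ω + α·dt = (1.3033, -1.4258, -0.3442)
2q̇ = q⊗(0,ω) = (-0.9055427, -0.8392699, 1.1433707, -0.9530587)
q' = normalize(q + ½dt·q⊗(0,ω)) = (-0.6651, 0.7414, 0.0881, -0.0132)

p' = (-3.0100, -0.7300, 2.3000)
q' = (-0.6651, 0.7414, 0.0881, -0.0132)
v' = (-0.2460, -0.5380, -2.0360)
ω' = (1.3033, -1.4258, -0.3442)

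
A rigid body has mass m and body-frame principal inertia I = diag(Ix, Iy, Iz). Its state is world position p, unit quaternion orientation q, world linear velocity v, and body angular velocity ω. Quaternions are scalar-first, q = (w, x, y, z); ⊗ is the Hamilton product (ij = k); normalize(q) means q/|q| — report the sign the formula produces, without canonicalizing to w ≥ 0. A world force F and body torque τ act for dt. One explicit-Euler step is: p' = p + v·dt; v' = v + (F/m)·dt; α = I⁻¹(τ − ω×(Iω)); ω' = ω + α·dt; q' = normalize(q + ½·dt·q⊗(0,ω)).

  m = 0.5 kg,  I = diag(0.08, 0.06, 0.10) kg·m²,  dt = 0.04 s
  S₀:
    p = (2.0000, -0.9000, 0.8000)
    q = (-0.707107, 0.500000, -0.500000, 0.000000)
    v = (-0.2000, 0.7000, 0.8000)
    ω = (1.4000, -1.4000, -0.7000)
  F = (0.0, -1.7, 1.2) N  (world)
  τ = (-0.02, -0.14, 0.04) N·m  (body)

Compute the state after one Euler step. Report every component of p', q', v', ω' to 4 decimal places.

gyro term ω×Iω = (0.0392, 0.0196, 0.0392)
α = I⁻¹(τ − ω×Iω) = (-0.7400, -2.6600, 0.0080)
new body rate ω' = (1.3704, -1.5064, -0.6997)
2q̇ = q⊗(0,ω) = (-1.4000000, -0.6399498, 1.3399498, 0.4949749)
q' = normalize(q + ½dt·q⊗(0,ω)) = (-0.7345, 0.4868, -0.4728, 0.0099)
a = (0.0000, -3.4000, 2.4000)
p + v·dt = (1.9920, -0.8720, 0.8320)
new velocity v' = (-0.2000, 0.5640, 0.8960)

p' = (1.9920, -0.8720, 0.8320)
q' = (-0.7345, 0.4868, -0.4728, 0.0099)
v' = (-0.2000, 0.5640, 0.8960)
ω' = (1.3704, -1.5064, -0.6997)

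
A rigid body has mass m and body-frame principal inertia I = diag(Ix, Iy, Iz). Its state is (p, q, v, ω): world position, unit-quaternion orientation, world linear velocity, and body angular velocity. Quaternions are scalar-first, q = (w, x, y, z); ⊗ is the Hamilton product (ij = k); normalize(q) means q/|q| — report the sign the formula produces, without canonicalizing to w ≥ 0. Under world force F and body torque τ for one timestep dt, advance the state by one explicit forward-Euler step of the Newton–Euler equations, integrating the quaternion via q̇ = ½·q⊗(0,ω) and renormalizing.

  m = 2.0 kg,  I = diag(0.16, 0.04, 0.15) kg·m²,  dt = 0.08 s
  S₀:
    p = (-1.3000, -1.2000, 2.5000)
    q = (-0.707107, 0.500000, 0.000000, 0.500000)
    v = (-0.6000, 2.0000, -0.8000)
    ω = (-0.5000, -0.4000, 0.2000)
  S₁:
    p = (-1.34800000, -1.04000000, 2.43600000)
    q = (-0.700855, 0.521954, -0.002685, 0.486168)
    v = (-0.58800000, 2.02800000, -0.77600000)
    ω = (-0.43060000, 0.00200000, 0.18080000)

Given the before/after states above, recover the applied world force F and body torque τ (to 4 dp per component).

F = (0.3000, 0.7000, 0.6000)
τ = (0.1300, 0.2000, -0.0600)

Δv = v₁−v₀ = (0.01200000, 0.02800000, 0.02400000)
m·(v₁−v₀)/dt = (0.3000, 0.7000, 0.6000)
ω₁ − ω₀ = (0.06940000, 0.40200000, -0.01920000)
τ = I·(Δω/dt) + ω₀×(Iω₀) = (0.1300, 0.2000, -0.0600)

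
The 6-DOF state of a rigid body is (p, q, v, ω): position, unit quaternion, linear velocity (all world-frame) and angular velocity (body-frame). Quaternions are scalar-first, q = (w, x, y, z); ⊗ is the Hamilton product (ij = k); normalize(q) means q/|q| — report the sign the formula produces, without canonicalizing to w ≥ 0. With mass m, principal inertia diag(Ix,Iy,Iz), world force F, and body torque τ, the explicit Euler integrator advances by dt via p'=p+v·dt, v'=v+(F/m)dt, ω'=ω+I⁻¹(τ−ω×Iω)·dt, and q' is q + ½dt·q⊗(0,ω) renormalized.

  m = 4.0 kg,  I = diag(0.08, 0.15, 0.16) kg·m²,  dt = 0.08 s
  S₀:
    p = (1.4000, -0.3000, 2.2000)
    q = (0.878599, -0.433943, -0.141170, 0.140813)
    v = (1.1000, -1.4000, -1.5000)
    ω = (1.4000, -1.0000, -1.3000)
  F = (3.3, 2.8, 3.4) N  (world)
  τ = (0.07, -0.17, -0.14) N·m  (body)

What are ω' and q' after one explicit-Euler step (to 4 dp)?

ω' = (1.4570, -1.1683, -1.3210)
q' = (0.9012, -0.3704, -0.1903, 0.1199)

gyro term ω×Iω = (0.0130, 0.1456, -0.0980)
angular accel α = (0.7125, -2.1040, -0.2625)
ω + α·dt = (1.4570, -1.1683, -1.3210)
q⊗(0,ω) = (0.6494071, 1.5543726, -1.2455867, -0.5105977)
q + ½dt·q⊗(0,ω), renormalized = (0.9012, -0.3704, -0.1903, 0.1199)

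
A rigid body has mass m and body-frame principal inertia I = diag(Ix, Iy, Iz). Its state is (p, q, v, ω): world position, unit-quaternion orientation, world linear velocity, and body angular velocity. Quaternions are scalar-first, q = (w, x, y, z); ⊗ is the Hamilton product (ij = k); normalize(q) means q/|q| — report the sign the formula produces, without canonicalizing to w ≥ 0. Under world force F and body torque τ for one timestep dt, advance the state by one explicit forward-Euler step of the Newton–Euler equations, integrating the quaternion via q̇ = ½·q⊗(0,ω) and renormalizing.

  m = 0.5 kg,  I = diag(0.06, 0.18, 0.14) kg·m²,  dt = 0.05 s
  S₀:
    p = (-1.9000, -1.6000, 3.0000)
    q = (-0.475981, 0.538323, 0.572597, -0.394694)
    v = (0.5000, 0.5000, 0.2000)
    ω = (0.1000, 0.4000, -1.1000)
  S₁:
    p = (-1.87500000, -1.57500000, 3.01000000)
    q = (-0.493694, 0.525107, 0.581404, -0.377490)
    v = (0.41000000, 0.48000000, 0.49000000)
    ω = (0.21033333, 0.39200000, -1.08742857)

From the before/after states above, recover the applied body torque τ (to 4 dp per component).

τ = (0.1500, -0.0200, 0.0400)

ω₁ − ω₀ = (0.11033333, -0.00800000, 0.01257143)
precession coupling = (0.0176, 0.0088, 0.0048)
applied torque τ = (0.1500, -0.0200, 0.0400)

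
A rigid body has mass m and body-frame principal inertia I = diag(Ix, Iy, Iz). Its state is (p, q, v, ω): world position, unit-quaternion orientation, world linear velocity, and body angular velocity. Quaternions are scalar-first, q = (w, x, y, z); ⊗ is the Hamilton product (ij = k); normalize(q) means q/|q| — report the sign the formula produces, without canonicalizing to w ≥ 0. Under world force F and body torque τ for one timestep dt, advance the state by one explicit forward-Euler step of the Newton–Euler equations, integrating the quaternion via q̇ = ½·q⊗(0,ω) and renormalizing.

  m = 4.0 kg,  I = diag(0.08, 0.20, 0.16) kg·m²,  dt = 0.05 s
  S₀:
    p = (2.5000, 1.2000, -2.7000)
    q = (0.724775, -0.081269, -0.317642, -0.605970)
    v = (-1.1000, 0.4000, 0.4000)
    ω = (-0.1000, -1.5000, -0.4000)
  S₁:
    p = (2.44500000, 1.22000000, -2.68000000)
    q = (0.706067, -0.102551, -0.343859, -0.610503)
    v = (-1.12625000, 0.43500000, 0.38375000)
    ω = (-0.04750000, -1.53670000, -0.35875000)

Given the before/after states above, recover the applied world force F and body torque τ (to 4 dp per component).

F = (-2.1000, 2.8000, -1.3000)
τ = (0.0600, -0.1500, 0.1500)

velocity change Δv = (-0.02625000, 0.03500000, -0.01625000)
F = m·Δv/dt = (-2.1000, 2.8000, -1.3000)
Δω = ω₁−ω₀ = (0.05250000, -0.03670000, 0.04125000)
gyro term ω₀×Iω₀ = (-0.0240, -0.0032, 0.0180)
τ = I·(Δω/dt) + ω₀×(Iω₀) = (0.0600, -0.1500, 0.1500)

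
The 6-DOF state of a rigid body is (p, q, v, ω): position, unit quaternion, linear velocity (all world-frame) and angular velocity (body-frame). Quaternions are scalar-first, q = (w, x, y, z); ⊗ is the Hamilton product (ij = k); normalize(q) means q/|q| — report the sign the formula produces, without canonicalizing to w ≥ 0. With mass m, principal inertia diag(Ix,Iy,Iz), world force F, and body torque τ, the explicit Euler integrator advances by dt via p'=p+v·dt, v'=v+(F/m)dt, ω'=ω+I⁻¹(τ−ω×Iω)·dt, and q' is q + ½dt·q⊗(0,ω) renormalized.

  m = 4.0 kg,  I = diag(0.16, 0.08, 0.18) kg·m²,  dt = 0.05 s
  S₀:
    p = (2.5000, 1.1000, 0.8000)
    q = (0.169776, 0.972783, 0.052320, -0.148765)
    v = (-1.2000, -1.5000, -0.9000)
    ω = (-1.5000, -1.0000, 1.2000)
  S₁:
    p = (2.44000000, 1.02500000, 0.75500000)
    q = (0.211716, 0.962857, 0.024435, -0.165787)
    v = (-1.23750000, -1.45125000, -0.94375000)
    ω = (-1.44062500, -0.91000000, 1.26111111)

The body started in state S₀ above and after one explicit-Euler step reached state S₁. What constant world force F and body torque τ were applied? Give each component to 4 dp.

F = (-3.0000, 3.9000, -3.5000)
τ = (0.0700, 0.1800, 0.1000)

v₁ − v₀ = (-0.03750000, 0.04875000, -0.04375000)
applied force F = (-3.0000, 3.9000, -3.5000)
ω₁ − ω₀ = (0.05937500, 0.09000000, 0.06111111)
gyro term ω₀×Iω₀ = (-0.1200, 0.0360, -0.1200)
τ = I·(Δω/dt) + ω₀×(Iω₀) = (0.0700, 0.1800, 0.1000)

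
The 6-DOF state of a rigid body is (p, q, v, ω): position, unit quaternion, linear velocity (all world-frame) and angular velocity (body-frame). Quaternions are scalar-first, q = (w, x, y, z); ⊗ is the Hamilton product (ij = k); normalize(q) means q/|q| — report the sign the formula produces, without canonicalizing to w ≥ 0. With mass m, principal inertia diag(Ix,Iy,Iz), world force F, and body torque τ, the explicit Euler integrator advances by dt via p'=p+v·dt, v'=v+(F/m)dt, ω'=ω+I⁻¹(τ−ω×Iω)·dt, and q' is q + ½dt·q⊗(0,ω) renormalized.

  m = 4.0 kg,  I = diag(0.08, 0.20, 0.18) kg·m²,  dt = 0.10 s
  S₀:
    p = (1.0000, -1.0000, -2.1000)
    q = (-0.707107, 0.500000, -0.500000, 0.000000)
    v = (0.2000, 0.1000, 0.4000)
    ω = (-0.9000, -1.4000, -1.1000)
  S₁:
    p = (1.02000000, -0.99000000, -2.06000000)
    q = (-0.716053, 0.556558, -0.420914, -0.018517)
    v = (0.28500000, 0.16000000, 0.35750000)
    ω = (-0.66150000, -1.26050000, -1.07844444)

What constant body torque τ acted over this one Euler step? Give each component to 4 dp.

τ = (0.1600, 0.1800, 0.1900)

ω₁ − ω₀ = (0.23850000, 0.13950000, 0.02155556)
precession coupling = (-0.0308, -0.0990, 0.1512)
applied torque τ = (0.1600, 0.1800, 0.1900)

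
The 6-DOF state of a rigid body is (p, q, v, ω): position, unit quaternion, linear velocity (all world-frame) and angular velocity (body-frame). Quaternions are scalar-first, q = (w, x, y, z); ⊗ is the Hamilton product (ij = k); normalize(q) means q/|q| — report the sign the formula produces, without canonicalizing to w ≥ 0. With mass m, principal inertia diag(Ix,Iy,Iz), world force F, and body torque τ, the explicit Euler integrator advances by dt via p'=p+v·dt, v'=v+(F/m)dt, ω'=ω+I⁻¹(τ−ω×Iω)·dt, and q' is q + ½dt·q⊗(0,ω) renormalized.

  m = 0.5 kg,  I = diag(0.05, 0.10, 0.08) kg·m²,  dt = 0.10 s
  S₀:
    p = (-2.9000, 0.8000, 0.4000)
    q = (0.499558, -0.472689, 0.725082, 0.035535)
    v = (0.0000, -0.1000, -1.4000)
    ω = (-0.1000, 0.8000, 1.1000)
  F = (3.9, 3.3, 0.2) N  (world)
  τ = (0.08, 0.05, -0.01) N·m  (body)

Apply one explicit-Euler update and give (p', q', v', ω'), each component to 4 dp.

linear accel F/m = (7.8000, 6.6000, 0.4000)
p' = p + v·dt = (-2.9000, 0.7900, 0.2600)
v' = v + a·dt = (0.7800, 0.5600, -1.3600)
gyro term ω×Iω = (-0.0176, 0.0033, -0.0040)
α = I⁻¹(τ − ω×Iω) = (1.9520, 0.4670, -0.0750)
ω' = ω + α·dt = (0.0952, 0.8467, 1.0925)
q⊗(0,ω) = (-0.6664230, 0.7192064, 0.9160508, 0.2438708)
q' = normalize(q + ½dt·q⊗(0,ω)) = (0.4652, -0.4357, 0.7691, 0.0476)

p' = (-2.9000, 0.7900, 0.2600)
q' = (0.4652, -0.4357, 0.7691, 0.0476)
v' = (0.7800, 0.5600, -1.3600)
ω' = (0.0952, 0.8467, 1.0925)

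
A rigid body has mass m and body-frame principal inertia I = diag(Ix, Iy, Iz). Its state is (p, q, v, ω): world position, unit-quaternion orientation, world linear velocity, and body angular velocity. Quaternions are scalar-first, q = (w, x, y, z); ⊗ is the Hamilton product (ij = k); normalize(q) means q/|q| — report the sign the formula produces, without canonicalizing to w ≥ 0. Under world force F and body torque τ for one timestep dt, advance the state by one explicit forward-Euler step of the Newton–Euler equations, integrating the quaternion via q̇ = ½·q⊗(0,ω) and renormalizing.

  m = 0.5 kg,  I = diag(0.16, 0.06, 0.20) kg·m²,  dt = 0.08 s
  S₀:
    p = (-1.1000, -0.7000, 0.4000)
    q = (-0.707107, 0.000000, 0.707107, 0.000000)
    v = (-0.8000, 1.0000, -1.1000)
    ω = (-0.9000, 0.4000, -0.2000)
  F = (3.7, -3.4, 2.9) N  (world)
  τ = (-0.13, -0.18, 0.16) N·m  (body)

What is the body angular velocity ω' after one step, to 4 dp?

(τ − ω×Iω)/I = (-0.7425, -2.8800, 0.6200)
ω + α·dt = (-0.9594, 0.1696, -0.1504)

ω' = (-0.9594, 0.1696, -0.1504)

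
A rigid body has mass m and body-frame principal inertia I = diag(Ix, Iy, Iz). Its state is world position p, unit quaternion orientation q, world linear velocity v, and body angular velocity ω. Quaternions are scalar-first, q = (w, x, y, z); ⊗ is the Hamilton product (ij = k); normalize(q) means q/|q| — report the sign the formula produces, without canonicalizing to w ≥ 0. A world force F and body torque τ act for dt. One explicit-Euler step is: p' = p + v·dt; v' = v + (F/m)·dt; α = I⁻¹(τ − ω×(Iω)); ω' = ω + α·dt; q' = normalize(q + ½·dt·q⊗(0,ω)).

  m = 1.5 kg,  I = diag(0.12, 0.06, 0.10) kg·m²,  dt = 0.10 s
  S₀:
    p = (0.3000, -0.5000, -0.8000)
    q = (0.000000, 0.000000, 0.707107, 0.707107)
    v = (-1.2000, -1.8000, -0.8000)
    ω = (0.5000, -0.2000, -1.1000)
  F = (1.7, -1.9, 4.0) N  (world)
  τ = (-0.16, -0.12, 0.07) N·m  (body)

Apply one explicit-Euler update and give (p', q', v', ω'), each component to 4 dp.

new position p' = (0.1800, -0.6800, -0.8800)
v' = v + a·dt = (-1.0867, -1.9267, -0.5333)
angular accel α = (-1.4067, -1.8167, 0.6400)
new body rate ω' = (0.3593, -0.3817, -1.0360)
2q̇ = q⊗(0,ω) = (0.9192391, -0.6363963, 0.3535535, -0.3535535)
q' = normalize(q + ½dt·q⊗(0,ω)) = (0.0459, -0.0318, 0.7234, 0.6881)

p' = (0.1800, -0.6800, -0.8800)
q' = (0.0459, -0.0318, 0.7234, 0.6881)
v' = (-1.0867, -1.9267, -0.5333)
ω' = (0.3593, -0.3817, -1.0360)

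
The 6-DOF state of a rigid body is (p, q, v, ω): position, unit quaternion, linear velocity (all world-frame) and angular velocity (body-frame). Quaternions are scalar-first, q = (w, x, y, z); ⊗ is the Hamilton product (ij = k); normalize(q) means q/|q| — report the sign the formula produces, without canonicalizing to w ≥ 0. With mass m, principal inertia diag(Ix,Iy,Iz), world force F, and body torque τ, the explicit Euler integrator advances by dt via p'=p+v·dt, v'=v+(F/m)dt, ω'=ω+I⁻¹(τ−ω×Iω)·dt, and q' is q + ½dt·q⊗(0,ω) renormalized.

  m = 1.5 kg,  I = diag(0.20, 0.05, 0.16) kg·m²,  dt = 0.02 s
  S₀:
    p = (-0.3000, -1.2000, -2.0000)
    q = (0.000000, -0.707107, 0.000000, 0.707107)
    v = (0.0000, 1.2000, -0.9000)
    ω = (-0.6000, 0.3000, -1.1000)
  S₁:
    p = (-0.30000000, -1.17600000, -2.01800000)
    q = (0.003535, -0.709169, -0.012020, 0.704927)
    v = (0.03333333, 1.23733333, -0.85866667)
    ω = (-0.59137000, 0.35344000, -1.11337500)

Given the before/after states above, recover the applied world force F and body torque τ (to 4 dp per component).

F = (2.5000, 2.8000, 3.1000)
τ = (0.0500, 0.1600, -0.0800)

rate change Δω = (0.00863000, 0.05344000, -0.01337500)
gyro term ω₀×Iω₀ = (-0.0363, 0.0264, 0.0270)
applied torque τ = (0.0500, 0.1600, -0.0800)
v₁ − v₀ = (0.03333333, 0.03733333, 0.04133333)
applied force F = (2.5000, 2.8000, 3.1000)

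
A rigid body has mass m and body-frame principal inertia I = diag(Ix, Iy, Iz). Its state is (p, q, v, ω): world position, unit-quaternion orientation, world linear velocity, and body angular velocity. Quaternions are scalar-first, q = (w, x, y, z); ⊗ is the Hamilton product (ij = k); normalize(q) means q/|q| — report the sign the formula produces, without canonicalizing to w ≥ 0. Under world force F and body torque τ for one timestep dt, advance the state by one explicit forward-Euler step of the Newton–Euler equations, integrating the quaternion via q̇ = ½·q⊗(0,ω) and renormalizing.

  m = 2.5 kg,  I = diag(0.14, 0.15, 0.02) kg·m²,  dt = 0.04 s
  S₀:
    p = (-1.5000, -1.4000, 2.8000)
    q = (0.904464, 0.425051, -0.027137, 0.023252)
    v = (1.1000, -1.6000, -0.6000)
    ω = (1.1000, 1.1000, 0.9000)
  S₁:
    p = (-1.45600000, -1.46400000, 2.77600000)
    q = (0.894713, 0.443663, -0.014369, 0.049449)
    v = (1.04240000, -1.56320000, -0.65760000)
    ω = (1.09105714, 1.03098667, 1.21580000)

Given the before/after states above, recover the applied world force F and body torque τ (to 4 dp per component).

rate change Δω = (-0.00894286, -0.06901333, 0.31580000)
gyro term ω₀×Iω₀ = (-0.1287, 0.1188, 0.0121)
I·α + gyro = (-0.1600, -0.1400, 0.1700)
Δv = v₁−v₀ = (-0.05760000, 0.03680000, -0.05760000)
applied force F = (-3.6000, 2.3000, -3.6000)

F = (-3.6000, 2.3000, -3.6000)
τ = (-0.1600, -0.1400, 0.1700)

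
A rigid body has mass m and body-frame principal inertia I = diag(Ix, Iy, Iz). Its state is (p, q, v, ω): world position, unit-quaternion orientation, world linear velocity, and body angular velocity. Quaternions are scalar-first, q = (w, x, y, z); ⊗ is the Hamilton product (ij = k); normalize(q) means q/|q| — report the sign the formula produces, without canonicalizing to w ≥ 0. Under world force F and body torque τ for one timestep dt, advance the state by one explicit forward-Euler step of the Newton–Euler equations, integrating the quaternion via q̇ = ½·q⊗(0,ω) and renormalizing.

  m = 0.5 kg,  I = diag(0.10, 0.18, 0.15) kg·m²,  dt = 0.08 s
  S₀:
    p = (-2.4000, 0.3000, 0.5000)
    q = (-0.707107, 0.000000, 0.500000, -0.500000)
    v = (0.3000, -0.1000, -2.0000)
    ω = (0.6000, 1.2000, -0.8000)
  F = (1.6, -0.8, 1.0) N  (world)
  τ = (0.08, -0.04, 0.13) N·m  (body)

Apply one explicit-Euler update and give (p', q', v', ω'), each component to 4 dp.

p' = (-2.3760, 0.2920, 0.3400)
q' = (-0.7457, -0.0090, 0.4532, -0.4884)
v' = (0.5560, -0.2280, -1.8400)
ω' = (0.6410, 1.1716, -0.7614)

new position p' = (-2.3760, 0.2920, 0.3400)
v' = v + a·dt = (0.5560, -0.2280, -1.8400)
ω×(Iω) gyroscopic = (0.0288, 0.0240, 0.0576)
angular accel α = (0.5120, -0.3556, 0.4827)
ω' = ω + α·dt = (0.6410, 1.1716, -0.7614)
q⊗(0,ω) = (-1.0000000, -0.2242642, -1.1485284, 0.2656856)
q' = normalize(q + ½dt·q⊗(0,ω)) = (-0.7457, -0.0090, 0.4532, -0.4884)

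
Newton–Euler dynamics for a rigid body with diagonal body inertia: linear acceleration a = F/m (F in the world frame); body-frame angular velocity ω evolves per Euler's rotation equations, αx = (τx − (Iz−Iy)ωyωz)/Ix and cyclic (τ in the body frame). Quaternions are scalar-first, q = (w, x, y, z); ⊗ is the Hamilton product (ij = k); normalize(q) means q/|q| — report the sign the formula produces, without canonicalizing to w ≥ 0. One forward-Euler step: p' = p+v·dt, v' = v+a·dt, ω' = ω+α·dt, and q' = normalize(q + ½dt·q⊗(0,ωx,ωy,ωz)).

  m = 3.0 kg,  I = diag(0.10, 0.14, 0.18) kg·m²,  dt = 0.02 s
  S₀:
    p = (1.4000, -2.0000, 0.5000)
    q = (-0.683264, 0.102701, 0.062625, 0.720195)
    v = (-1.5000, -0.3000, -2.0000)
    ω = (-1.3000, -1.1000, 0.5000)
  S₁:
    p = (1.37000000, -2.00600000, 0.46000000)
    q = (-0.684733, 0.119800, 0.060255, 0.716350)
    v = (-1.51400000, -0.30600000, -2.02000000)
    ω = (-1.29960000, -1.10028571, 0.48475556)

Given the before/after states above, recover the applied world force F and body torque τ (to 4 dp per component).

F = (-2.1000, -0.9000, -3.0000)
τ = (-0.0200, 0.0500, -0.0800)

ω₁ − ω₀ = (0.00040000, -0.00028571, -0.01524444)
gyro term ω₀×Iω₀ = (-0.0220, 0.0520, 0.0572)
τ = I·(Δω/dt) + ω₀×(Iω₀) = (-0.0200, 0.0500, -0.0800)
v₁ − v₀ = (-0.01400000, -0.00600000, -0.02000000)
m·(v₁−v₀)/dt = (-2.1000, -0.9000, -3.0000)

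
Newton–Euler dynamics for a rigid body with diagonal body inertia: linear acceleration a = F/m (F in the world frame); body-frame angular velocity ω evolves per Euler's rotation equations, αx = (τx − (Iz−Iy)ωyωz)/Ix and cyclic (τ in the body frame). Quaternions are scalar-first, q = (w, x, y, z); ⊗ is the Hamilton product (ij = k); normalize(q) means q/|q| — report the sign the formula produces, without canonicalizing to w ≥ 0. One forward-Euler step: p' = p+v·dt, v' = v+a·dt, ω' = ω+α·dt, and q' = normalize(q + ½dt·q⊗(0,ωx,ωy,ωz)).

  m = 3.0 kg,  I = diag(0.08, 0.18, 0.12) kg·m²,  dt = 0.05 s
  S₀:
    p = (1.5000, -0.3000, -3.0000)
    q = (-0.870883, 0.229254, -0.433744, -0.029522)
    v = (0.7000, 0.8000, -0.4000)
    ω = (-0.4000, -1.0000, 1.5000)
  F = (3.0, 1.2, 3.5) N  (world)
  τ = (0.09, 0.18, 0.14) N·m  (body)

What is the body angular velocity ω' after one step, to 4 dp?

ω' = (-0.4000, -0.9567, 1.5417)

precession coupling ω×(Iω) = (0.0900, 0.0240, 0.0400)
α = I⁻¹(τ − ω×Iω) = (0.0000, 0.8667, 0.8333)
new body rate ω' = (-0.4000, -0.9567, 1.5417)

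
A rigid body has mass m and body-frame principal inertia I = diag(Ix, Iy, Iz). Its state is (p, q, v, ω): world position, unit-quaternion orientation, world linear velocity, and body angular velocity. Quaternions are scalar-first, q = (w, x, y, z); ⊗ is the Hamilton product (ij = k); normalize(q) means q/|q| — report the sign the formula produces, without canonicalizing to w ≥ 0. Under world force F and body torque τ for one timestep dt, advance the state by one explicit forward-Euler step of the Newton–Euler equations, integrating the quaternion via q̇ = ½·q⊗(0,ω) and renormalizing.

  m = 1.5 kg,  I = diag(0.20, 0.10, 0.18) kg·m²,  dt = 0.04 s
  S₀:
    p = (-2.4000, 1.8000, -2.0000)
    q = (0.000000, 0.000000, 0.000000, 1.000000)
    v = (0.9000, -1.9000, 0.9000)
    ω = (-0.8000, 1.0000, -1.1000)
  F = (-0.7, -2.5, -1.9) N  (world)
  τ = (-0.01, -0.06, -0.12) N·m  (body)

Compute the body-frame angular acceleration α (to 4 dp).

ω×(Iω) gyroscopic = (-0.0880, 0.0176, 0.0800)
α = I⁻¹(τ − ω×Iω) = (0.3900, -0.7760, -1.1111)

α = (0.3900, -0.7760, -1.1111)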